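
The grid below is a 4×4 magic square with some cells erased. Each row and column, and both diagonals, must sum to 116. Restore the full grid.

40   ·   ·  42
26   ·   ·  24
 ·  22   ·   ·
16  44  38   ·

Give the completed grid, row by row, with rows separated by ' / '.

Row 4 must total 116; the given cells sum to 98, so (4,4) = 18.
Column 1 must total 116; the given cells sum to 82, so (3,1) = 34.
From column 4, 116 − (42 + 24 + 18) gives (3,4) = 32.
Anti-diagonal must total 116; the given cells sum to 80, so (2,3) = 36.
From row 2, 116 − (26 + 36 + 24) gives (2,2) = 30.
Row 3 needs 116; the known cells sum to 88, so (3,3) = 28.
Column 2 needs 116; the known cells sum to 96, so (1,2) = 20.
Using column 3: 36 + 28 + 38 + ? → (1,3) = 116 − 102 = 14.

40 20 14 42 / 26 30 36 24 / 34 22 28 32 / 16 44 38 18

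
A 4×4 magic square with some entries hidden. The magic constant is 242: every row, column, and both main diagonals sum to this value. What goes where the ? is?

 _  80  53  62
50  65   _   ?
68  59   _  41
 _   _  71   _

83

The remaining cell in row 1 is (1,1) = 242 − 195 = 47.
Row 3 needs 242; the known cells sum to 168, so (3,3) = 74.
Column 1: 47 + 50 + 68 + ? = 242, so (4,1) = 77.
Column 2 needs 242; the known cells sum to 204, so (4,2) = 38.
The remaining cell in column 3 is (2,3) = 242 − 198 = 44.
From main diagonal, 242 − (47 + 65 + 74) gives (4,4) = 56.
Row 2 needs 242; the known cells sum to 159, so (2,4) = 83.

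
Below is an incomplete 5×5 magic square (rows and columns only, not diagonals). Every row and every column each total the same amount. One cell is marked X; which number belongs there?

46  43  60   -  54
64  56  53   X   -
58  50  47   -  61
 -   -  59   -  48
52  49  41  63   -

Column 3 is complete and sums to 260; that is the magic constant.
The remaining cell in row 1 is (1,4) = 260 − 203 = 57.
The remaining cell in row 3 is (3,4) = 260 − 216 = 44.
Using row 5: 52 + 49 + 41 + 63 + ? → (5,5) = 260 − 205 = 55.
Column 1 must total 260; the given cells sum to 220, so (4,1) = 40.
Column 2 must total 260; the given cells sum to 198, so (4,2) = 62.
Column 5: 54 + 61 + 48 + 55 + ? = 260, so (2,5) = 42.
The remaining cell in row 2 is (2,4) = 260 − 215 = 45.

45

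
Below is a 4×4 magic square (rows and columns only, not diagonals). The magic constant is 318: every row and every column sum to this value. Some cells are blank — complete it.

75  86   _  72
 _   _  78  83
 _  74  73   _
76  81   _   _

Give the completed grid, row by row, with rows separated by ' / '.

Using row 1: 75 + 86 + 72 + ? → (1,3) = 318 − 233 = 85.
Column 2 needs 318; the known cells sum to 241, so (2,2) = 77.
Using column 3: 85 + 78 + 73 + ? → (4,3) = 318 − 236 = 82.
Row 2 needs 318; the known cells sum to 238, so (2,1) = 80.
The remaining cell in row 4 is (4,4) = 318 − 239 = 79.
The remaining cell in column 1 is (3,1) = 318 − 231 = 87.
Using column 4: 72 + 83 + 79 + ? → (3,4) = 318 − 234 = 84.

75 86 85 72 / 80 77 78 83 / 87 74 73 84 / 76 81 82 79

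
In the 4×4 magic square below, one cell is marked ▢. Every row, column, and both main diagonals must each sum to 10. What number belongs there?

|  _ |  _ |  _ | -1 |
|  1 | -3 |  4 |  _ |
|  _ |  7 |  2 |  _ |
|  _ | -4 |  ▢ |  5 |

Using row 2: 1 + (-3) + 4 + ? → (2,4) = 10 − 2 = 8.
Column 2 needs 10; the known cells sum to 0, so (1,2) = 10.
Using column 4: -1 + 8 + 5 + ? → (3,4) = 10 − 12 = -2.
Main diagonal: -3 + 2 + 5 + ? = 10, so (1,1) = 6.
Using anti-diagonal: -1 + 4 + 7 + ? → (4,1) = 10 − 10 = 0.
Row 1 needs 10; the known cells sum to 15, so (1,3) = -5.
From row 3, 10 − (7 + 2 + (-2)) gives (3,1) = 3.
Using row 4: 0 + (-4) + 5 + ? → (4,3) = 10 − 1 = 9.

9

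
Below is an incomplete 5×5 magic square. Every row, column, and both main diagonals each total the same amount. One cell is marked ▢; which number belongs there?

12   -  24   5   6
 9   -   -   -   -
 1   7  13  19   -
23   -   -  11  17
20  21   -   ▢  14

8

Column 1 is complete and sums to 65; that is the magic constant.
Row 1: 12 + 24 + 5 + 6 + ? = 65, so (1,2) = 18.
The remaining cell in row 3 is (3,5) = 65 − 40 = 25.
From column 5, 65 − (6 + 25 + 17 + 14) gives (2,5) = 3.
The remaining cell in main diagonal is (2,2) = 65 − 50 = 15.
The remaining cell in column 2 is (4,2) = 65 − 61 = 4.
Anti-diagonal: 6 + 13 + 4 + 20 + ? = 65, so (2,4) = 22.
The remaining cell in row 2 is (2,3) = 65 − 49 = 16.
From row 4, 65 − (23 + 4 + 11 + 17) gives (4,3) = 10.
Using column 3: 24 + 16 + 13 + 10 + ? → (5,3) = 65 − 63 = 2.
Column 4 needs 65; the known cells sum to 57, so (5,4) = 8.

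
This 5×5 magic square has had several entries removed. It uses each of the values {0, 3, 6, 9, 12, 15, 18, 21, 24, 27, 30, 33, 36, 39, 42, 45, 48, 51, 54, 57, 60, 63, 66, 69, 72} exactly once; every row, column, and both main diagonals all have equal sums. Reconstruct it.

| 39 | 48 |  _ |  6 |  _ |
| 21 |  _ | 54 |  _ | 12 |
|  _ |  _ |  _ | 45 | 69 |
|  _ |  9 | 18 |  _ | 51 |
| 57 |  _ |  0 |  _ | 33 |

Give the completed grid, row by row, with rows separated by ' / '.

39 48 72 6 15 / 21 30 54 63 12 / 3 27 36 45 69 / 60 9 18 42 51 / 57 66 0 24 33

The 25 entries sum to 900, so each line sums to 900/5 = 180.
Using column 5: 12 + 69 + 51 + 33 + ? → (1,5) = 180 − 165 = 15.
Row 1 needs 180; the known cells sum to 108, so (1,3) = 72.
From column 3, 180 − (72 + 54 + 18 + 0) gives (3,3) = 36.
Anti-diagonal needs 180; the known cells sum to 117, so (2,4) = 63.
From row 2, 180 − (21 + 54 + 63 + 12) gives (2,2) = 30.
Main diagonal: 39 + 30 + 36 + 33 + ? = 180, so (4,4) = 42.
From row 4, 180 − (9 + 18 + 42 + 51) gives (4,1) = 60.
Column 1 must total 180; the given cells sum to 177, so (3,1) = 3.
Column 4: 6 + 63 + 45 + 42 + ? = 180, so (5,4) = 24.
Using row 3: 3 + 36 + 45 + 69 + ? → (3,2) = 180 − 153 = 27.
Using row 5: 57 + 0 + 24 + 33 + ? → (5,2) = 180 − 114 = 66.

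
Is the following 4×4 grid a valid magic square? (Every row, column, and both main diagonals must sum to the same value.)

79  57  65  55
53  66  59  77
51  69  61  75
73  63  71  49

Row 1: 79 + 57 + 65 + 55 = 256.
Row 2: 53 + 66 + 59 + 77 = 255.
Row 3: 51 + 69 + 61 + 75 = 256.
Row 4: 73 + 63 + 71 + 49 = 256.
Column 1: 79 + 53 + 51 + 73 = 256.
Column 2: 57 + 66 + 69 + 63 = 255.
Column 3: 65 + 59 + 61 + 71 = 256.
Column 4: 55 + 77 + 75 + 49 = 256.
Main diagonal: 79 + 66 + 61 + 49 = 255.
Anti-diagonal: 55 + 59 + 69 + 73 = 256.

No — row 2 sums to 255 but column 1 sums to 256.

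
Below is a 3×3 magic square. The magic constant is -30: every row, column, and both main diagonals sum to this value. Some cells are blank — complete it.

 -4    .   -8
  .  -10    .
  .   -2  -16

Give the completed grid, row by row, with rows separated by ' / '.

The remaining cell in row 1 is (1,2) = -30 − (-12) = -18.
Using row 3: -2 + (-16) + ? → (3,1) = -30 − (-18) = -12.
The remaining cell in column 1 is (2,1) = -30 − (-16) = -14.
Column 3: -8 + (-16) + ? = -30, so (2,3) = -6.

-4 -18 -8 / -14 -10 -6 / -12 -2 -16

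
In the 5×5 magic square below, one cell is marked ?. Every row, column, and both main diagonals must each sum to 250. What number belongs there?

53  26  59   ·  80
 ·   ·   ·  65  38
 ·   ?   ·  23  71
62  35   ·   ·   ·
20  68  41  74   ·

Row 1: 53 + 26 + 59 + 80 + ? = 250, so (1,4) = 32.
Using row 5: 20 + 68 + 41 + 74 + ? → (5,5) = 250 − 203 = 47.
Column 4: 32 + 65 + 23 + 74 + ? = 250, so (4,4) = 56.
Using column 5: 80 + 38 + 71 + 47 + ? → (4,5) = 250 − 236 = 14.
Anti-diagonal: 80 + 65 + 35 + 20 + ? = 250, so (3,3) = 50.
The remaining cell in row 4 is (4,3) = 250 − 167 = 83.
Column 3: 59 + 50 + 83 + 41 + ? = 250, so (2,3) = 17.
From main diagonal, 250 − (53 + 50 + 56 + 47) gives (2,2) = 44.
Row 2 needs 250; the known cells sum to 164, so (2,1) = 86.
Using column 1: 53 + 86 + 62 + 20 + ? → (3,1) = 250 − 221 = 29.
From column 2, 250 − (26 + 44 + 35 + 68) gives (3,2) = 77.

77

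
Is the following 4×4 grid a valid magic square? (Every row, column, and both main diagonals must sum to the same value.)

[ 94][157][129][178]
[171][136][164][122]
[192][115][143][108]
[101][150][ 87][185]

No — main diagonal sums to 558 but row 2 sums to 593.

Row 1: 94 + 157 + 129 + 178 = 558.
Row 2: 171 + 136 + 164 + 122 = 593.
Row 3: 192 + 115 + 143 + 108 = 558.
Row 4: 101 + 150 + 87 + 185 = 523.
Column 1: 94 + 171 + 192 + 101 = 558.
Column 2: 157 + 136 + 115 + 150 = 558.
Column 3: 129 + 164 + 143 + 87 = 523.
Column 4: 178 + 122 + 108 + 185 = 593.
Main diagonal: 94 + 136 + 143 + 185 = 558.
Anti-diagonal: 178 + 164 + 115 + 101 = 558.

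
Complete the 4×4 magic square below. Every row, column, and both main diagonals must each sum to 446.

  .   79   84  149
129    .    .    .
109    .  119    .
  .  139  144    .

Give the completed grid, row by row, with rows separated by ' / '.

From row 1, 446 − (79 + 84 + 149) gives (1,1) = 134.
From column 1, 446 − (134 + 129 + 109) gives (4,1) = 74.
Column 3 must total 446; the given cells sum to 347, so (2,3) = 99.
Anti-diagonal needs 446; the known cells sum to 322, so (3,2) = 124.
The remaining cell in row 3 is (3,4) = 446 − 352 = 94.
Row 4 needs 446; the known cells sum to 357, so (4,4) = 89.
Column 2: 79 + 124 + 139 + ? = 446, so (2,2) = 104.
Column 4 must total 446; the given cells sum to 332, so (2,4) = 114.

134 79 84 149 / 129 104 99 114 / 109 124 119 94 / 74 139 144 89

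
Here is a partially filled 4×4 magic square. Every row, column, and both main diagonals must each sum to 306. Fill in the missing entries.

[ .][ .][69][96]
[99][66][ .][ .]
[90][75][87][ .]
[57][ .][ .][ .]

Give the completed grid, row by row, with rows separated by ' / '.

60 81 69 96 / 99 66 78 63 / 90 75 87 54 / 57 84 72 93

Using row 3: 90 + 75 + 87 + ? → (3,4) = 306 − 252 = 54.
Column 1 must total 306; the given cells sum to 246, so (1,1) = 60.
The remaining cell in main diagonal is (4,4) = 306 − 213 = 93.
The remaining cell in anti-diagonal is (2,3) = 306 − 228 = 78.
Row 1 needs 306; the known cells sum to 225, so (1,2) = 81.
The remaining cell in row 2 is (2,4) = 306 − 243 = 63.
Using column 2: 81 + 66 + 75 + ? → (4,2) = 306 − 222 = 84.
The remaining cell in column 3 is (4,3) = 306 − 234 = 72.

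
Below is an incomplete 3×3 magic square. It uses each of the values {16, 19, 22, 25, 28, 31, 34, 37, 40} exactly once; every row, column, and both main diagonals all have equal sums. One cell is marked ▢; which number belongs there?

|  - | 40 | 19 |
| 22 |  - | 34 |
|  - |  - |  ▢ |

31

The 9 entries sum to 252, so each line sums to 252/3 = 84.
Using row 1: 40 + 19 + ? → (1,1) = 84 − 59 = 25.
The remaining cell in row 2 is (2,2) = 84 − 56 = 28.
Column 1: 25 + 22 + ? = 84, so (3,1) = 37.
Using column 2: 40 + 28 + ? → (3,2) = 84 − 68 = 16.
The remaining cell in column 3 is (3,3) = 84 − 53 = 31.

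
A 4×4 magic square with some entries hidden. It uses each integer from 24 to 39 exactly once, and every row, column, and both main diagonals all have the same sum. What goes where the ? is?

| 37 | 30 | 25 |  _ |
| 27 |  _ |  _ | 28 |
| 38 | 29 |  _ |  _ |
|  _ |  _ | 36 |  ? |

31

The entries are 24 through 39, which sum to 504, so each line sums to 504/4 = 126.
The remaining cell in row 1 is (1,4) = 126 − 92 = 34.
Column 1 needs 126; the known cells sum to 102, so (4,1) = 24.
Anti-diagonal: 34 + 29 + 24 + ? = 126, so (2,3) = 39.
Row 2 needs 126; the known cells sum to 94, so (2,2) = 32.
Column 2 needs 126; the known cells sum to 91, so (4,2) = 35.
Column 3: 25 + 39 + 36 + ? = 126, so (3,3) = 26.
Using main diagonal: 37 + 32 + 26 + ? → (4,4) = 126 − 95 = 31.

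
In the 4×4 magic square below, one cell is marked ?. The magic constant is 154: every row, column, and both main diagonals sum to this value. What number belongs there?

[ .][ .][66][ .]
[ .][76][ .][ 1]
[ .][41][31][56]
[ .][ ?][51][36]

21

Row 3 needs 154; the known cells sum to 128, so (3,1) = 26.
Using column 3: 66 + 31 + 51 + ? → (2,3) = 154 − 148 = 6.
Column 4 must total 154; the given cells sum to 93, so (1,4) = 61.
The remaining cell in main diagonal is (1,1) = 154 − 143 = 11.
Using anti-diagonal: 61 + 6 + 41 + ? → (4,1) = 154 − 108 = 46.
Using row 1: 11 + 66 + 61 + ? → (1,2) = 154 − 138 = 16.
Row 2 needs 154; the known cells sum to 83, so (2,1) = 71.
From row 4, 154 − (46 + 51 + 36) gives (4,2) = 21.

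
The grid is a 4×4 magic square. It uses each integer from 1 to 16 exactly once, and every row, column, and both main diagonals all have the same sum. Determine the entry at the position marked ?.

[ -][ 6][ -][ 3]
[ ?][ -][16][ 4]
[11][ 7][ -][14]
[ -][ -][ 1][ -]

5

The entries are 1 through 16, which sum to 136, so each line sums to 136/4 = 34.
Row 3: 11 + 7 + 14 + ? = 34, so (3,3) = 2.
Using column 3: 16 + 2 + 1 + ? → (1,3) = 34 − 19 = 15.
Column 4 needs 34; the known cells sum to 21, so (4,4) = 13.
Anti-diagonal: 3 + 16 + 7 + ? = 34, so (4,1) = 8.
Using row 1: 6 + 15 + 3 + ? → (1,1) = 34 − 24 = 10.
Row 4 must total 34; the given cells sum to 22, so (4,2) = 12.
From column 1, 34 − (10 + 11 + 8) gives (2,1) = 5.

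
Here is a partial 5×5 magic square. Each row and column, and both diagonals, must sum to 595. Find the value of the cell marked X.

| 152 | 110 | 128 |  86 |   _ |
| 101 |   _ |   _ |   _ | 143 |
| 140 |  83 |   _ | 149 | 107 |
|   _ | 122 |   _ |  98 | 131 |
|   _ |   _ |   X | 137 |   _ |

104

From row 1, 595 − (152 + 110 + 128 + 86) gives (1,5) = 119.
The remaining cell in row 3 is (3,3) = 595 − 479 = 116.
The remaining cell in column 4 is (2,4) = 595 − 470 = 125.
The remaining cell in column 5 is (5,5) = 595 − 500 = 95.
Main diagonal needs 595; the known cells sum to 461, so (2,2) = 134.
Anti-diagonal: 119 + 125 + 116 + 122 + ? = 595, so (5,1) = 113.
The remaining cell in row 2 is (2,3) = 595 − 503 = 92.
Column 1: 152 + 101 + 140 + 113 + ? = 595, so (4,1) = 89.
From column 2, 595 − (110 + 134 + 83 + 122) gives (5,2) = 146.
The remaining cell in row 4 is (4,3) = 595 − 440 = 155.
Row 5 must total 595; the given cells sum to 491, so (5,3) = 104.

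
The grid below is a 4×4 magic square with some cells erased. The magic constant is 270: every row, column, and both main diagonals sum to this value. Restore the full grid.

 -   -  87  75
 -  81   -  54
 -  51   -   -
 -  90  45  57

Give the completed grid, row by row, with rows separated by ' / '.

Row 4 must total 270; the given cells sum to 192, so (4,1) = 78.
Column 2 must total 270; the given cells sum to 222, so (1,2) = 48.
Column 4: 75 + 54 + 57 + ? = 270, so (3,4) = 84.
Anti-diagonal: 75 + 51 + 78 + ? = 270, so (2,3) = 66.
From row 1, 270 − (48 + 87 + 75) gives (1,1) = 60.
From row 2, 270 − (81 + 66 + 54) gives (2,1) = 69.
Using column 1: 60 + 69 + 78 + ? → (3,1) = 270 − 207 = 63.
Column 3 needs 270; the known cells sum to 198, so (3,3) = 72.

60 48 87 75 / 69 81 66 54 / 63 51 72 84 / 78 90 45 57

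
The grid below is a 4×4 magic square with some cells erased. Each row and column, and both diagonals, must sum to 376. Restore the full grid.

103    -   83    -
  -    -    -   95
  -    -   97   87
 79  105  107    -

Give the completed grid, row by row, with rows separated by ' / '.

103 81 83 109 / 101 91 89 95 / 93 99 97 87 / 79 105 107 85

The remaining cell in row 4 is (4,4) = 376 − 291 = 85.
Column 3 needs 376; the known cells sum to 287, so (2,3) = 89.
Column 4 must total 376; the given cells sum to 267, so (1,4) = 109.
Using main diagonal: 103 + 97 + 85 + ? → (2,2) = 376 − 285 = 91.
Using anti-diagonal: 109 + 89 + 79 + ? → (3,2) = 376 − 277 = 99.
From row 1, 376 − (103 + 83 + 109) gives (1,2) = 81.
The remaining cell in row 2 is (2,1) = 376 − 275 = 101.
Row 3 needs 376; the known cells sum to 283, so (3,1) = 93.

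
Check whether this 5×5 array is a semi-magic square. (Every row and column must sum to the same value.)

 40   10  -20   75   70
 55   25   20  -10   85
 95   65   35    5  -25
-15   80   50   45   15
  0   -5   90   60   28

Row 1: 40 + 10 + (-20) + 75 + 70 = 175.
Row 2: 55 + 25 + 20 + (-10) + 85 = 175.
Row 3: 95 + 65 + 35 + 5 + (-25) = 175.
Row 4: -15 + 80 + 50 + 45 + 15 = 175.
Row 5: 0 + (-5) + 90 + 60 + 28 = 173.
Column 1: 40 + 55 + 95 + (-15) + 0 = 175.
Column 2: 10 + 25 + 65 + 80 + (-5) = 175.
Column 3: -20 + 20 + 35 + 50 + 90 = 175.
Column 4: 75 + (-10) + 5 + 45 + 60 = 175.
Column 5: 70 + 85 + (-25) + 15 + 28 = 173.

No — column 5 sums to 173 but column 3 sums to 175.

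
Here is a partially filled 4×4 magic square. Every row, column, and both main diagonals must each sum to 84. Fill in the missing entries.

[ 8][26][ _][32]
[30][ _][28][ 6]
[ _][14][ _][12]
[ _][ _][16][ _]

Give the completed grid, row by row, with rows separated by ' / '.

8 26 18 32 / 30 20 28 6 / 36 14 22 12 / 10 24 16 34

From row 1, 84 − (8 + 26 + 32) gives (1,3) = 18.
The remaining cell in row 2 is (2,2) = 84 − 64 = 20.
Column 2 needs 84; the known cells sum to 60, so (4,2) = 24.
Column 3 must total 84; the given cells sum to 62, so (3,3) = 22.
Column 4 needs 84; the known cells sum to 50, so (4,4) = 34.
Anti-diagonal needs 84; the known cells sum to 74, so (4,1) = 10.
From row 3, 84 − (14 + 22 + 12) gives (3,1) = 36.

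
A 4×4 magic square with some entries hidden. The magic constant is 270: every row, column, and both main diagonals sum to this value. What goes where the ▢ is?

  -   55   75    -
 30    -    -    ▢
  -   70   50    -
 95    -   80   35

90

Row 4: 95 + 80 + 35 + ? = 270, so (4,2) = 60.
Column 2 must total 270; the given cells sum to 185, so (2,2) = 85.
Column 3 needs 270; the known cells sum to 205, so (2,3) = 65.
Using main diagonal: 85 + 50 + 35 + ? → (1,1) = 270 − 170 = 100.
Anti-diagonal: 65 + 70 + 95 + ? = 270, so (1,4) = 40.
The remaining cell in row 2 is (2,4) = 270 − 180 = 90.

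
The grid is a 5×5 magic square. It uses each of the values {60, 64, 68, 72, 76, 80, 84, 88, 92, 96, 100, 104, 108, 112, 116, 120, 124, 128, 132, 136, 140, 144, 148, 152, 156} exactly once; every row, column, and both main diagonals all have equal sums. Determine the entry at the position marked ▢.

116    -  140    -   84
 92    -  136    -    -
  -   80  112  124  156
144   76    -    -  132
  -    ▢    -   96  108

152

The 25 entries sum to 2700, so each line sums to 2700/5 = 540.
The remaining cell in row 3 is (3,1) = 540 − 472 = 68.
The remaining cell in column 1 is (5,1) = 540 − 420 = 120.
Using column 5: 84 + 156 + 132 + 108 + ? → (2,5) = 540 − 480 = 60.
The remaining cell in anti-diagonal is (2,4) = 540 − 392 = 148.
From row 2, 540 − (92 + 136 + 148 + 60) gives (2,2) = 104.
Using main diagonal: 116 + 104 + 112 + 108 + ? → (4,4) = 540 − 440 = 100.
Using row 4: 144 + 76 + 100 + 132 + ? → (4,3) = 540 − 452 = 88.
Column 3: 140 + 136 + 112 + 88 + ? = 540, so (5,3) = 64.
From column 4, 540 − (148 + 124 + 100 + 96) gives (1,4) = 72.
From row 1, 540 − (116 + 140 + 72 + 84) gives (1,2) = 128.
Row 5: 120 + 64 + 96 + 108 + ? = 540, so (5,2) = 152.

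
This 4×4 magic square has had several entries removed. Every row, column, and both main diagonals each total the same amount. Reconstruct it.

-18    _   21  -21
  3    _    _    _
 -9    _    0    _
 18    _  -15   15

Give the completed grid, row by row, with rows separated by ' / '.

-18 12 21 -21 / 3 -3 -12 6 / -9 9 0 -6 / 18 -24 -15 15

Column 1 is already complete: -18 + 3 + -9 + 18 = -6, so that is the magic constant.
From row 1, -6 − (-18 + 21 + (-21)) gives (1,2) = 12.
Row 4 must total -6; the given cells sum to 18, so (4,2) = -24.
The remaining cell in column 3 is (2,3) = -6 − 6 = -12.
From main diagonal, -6 − (-18 + 0 + 15) gives (2,2) = -3.
Using anti-diagonal: -21 + (-12) + 18 + ? → (3,2) = -6 − (-15) = 9.
The remaining cell in row 2 is (2,4) = -6 − (-12) = 6.
Row 3 must total -6; the given cells sum to 0, so (3,4) = -6.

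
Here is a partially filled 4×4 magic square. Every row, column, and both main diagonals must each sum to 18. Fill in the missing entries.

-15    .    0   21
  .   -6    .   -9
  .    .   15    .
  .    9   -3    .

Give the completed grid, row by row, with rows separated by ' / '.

Using row 1: -15 + 0 + 21 + ? → (1,2) = 18 − 6 = 12.
Using column 2: 12 + (-6) + 9 + ? → (3,2) = 18 − 15 = 3.
From column 3, 18 − (0 + 15 + (-3)) gives (2,3) = 6.
Main diagonal: -15 + (-6) + 15 + ? = 18, so (4,4) = 24.
From anti-diagonal, 18 − (21 + 6 + 3) gives (4,1) = -12.
Row 2 must total 18; the given cells sum to -9, so (2,1) = 27.
From column 1, 18 − (-15 + 27 + (-12)) gives (3,1) = 18.
The remaining cell in column 4 is (3,4) = 18 − 36 = -18.

-15 12 0 21 / 27 -6 6 -9 / 18 3 15 -18 / -12 9 -3 24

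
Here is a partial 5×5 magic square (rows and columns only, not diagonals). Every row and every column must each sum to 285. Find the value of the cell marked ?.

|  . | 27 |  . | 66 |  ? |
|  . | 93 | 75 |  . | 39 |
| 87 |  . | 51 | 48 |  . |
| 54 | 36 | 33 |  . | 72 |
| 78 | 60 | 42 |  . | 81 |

Row 4 needs 285; the known cells sum to 195, so (4,4) = 90.
The remaining cell in row 5 is (5,4) = 285 − 261 = 24.
Column 2: 27 + 93 + 36 + 60 + ? = 285, so (3,2) = 69.
Using column 3: 75 + 51 + 33 + 42 + ? → (1,3) = 285 − 201 = 84.
Column 4: 66 + 48 + 90 + 24 + ? = 285, so (2,4) = 57.
The remaining cell in row 2 is (2,1) = 285 − 264 = 21.
From row 3, 285 − (87 + 69 + 51 + 48) gives (3,5) = 30.
The remaining cell in column 1 is (1,1) = 285 − 240 = 45.
The remaining cell in column 5 is (1,5) = 285 − 222 = 63.

63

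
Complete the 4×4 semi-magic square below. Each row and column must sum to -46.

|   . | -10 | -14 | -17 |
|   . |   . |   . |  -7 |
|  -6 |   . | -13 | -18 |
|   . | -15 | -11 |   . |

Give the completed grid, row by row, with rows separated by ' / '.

Row 1 must total -46; the given cells sum to -41, so (1,1) = -5.
Using row 3: -6 + (-13) + (-18) + ? → (3,2) = -46 − (-37) = -9.
Column 2 needs -46; the known cells sum to -34, so (2,2) = -12.
Column 3: -14 + (-13) + (-11) + ? = -46, so (2,3) = -8.
Column 4 must total -46; the given cells sum to -42, so (4,4) = -4.
Row 2 needs -46; the known cells sum to -27, so (2,1) = -19.
Using row 4: -15 + (-11) + (-4) + ? → (4,1) = -46 − (-30) = -16.

-5 -10 -14 -17 / -19 -12 -8 -7 / -6 -9 -13 -18 / -16 -15 -11 -4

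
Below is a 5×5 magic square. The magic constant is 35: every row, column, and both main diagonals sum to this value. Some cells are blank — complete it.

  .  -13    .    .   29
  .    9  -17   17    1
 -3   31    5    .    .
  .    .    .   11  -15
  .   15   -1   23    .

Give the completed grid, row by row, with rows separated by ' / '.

Row 2 must total 35; the given cells sum to 10, so (2,1) = 25.
Column 2: -13 + 9 + 31 + 15 + ? = 35, so (4,2) = -7.
Anti-diagonal: 29 + 17 + 5 + (-7) + ? = 35, so (5,1) = -9.
The remaining cell in row 5 is (5,5) = 35 − 28 = 7.
Column 5 must total 35; the given cells sum to 22, so (3,5) = 13.
From main diagonal, 35 − (9 + 5 + 11 + 7) gives (1,1) = 3.
From row 3, 35 − (-3 + 31 + 5 + 13) gives (3,4) = -11.
Using column 1: 3 + 25 + (-3) + (-9) + ? → (4,1) = 35 − 16 = 19.
Column 4 needs 35; the known cells sum to 40, so (1,4) = -5.
The remaining cell in row 1 is (1,3) = 35 − 14 = 21.
Row 4 must total 35; the given cells sum to 8, so (4,3) = 27.

3 -13 21 -5 29 / 25 9 -17 17 1 / -3 31 5 -11 13 / 19 -7 27 11 -15 / -9 15 -1 23 7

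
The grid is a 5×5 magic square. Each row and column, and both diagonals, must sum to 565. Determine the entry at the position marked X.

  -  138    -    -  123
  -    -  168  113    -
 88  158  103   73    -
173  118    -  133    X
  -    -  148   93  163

Using row 3: 88 + 158 + 103 + 73 + ? → (3,5) = 565 − 422 = 143.
Column 4 needs 565; the known cells sum to 412, so (1,4) = 153.
From anti-diagonal, 565 − (123 + 113 + 103 + 118) gives (5,1) = 108.
From row 5, 565 − (108 + 148 + 93 + 163) gives (5,2) = 53.
From column 2, 565 − (138 + 158 + 118 + 53) gives (2,2) = 98.
Using main diagonal: 98 + 103 + 133 + 163 + ? → (1,1) = 565 − 497 = 68.
Row 1: 68 + 138 + 153 + 123 + ? = 565, so (1,3) = 83.
The remaining cell in column 1 is (2,1) = 565 − 437 = 128.
Column 3 needs 565; the known cells sum to 502, so (4,3) = 63.
The remaining cell in row 2 is (2,5) = 565 − 507 = 58.
The remaining cell in row 4 is (4,5) = 565 − 487 = 78.

78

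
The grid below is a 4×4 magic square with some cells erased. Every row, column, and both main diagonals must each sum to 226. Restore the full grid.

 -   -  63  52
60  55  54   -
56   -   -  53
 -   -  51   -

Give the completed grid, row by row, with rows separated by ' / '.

49 62 63 52 / 60 55 54 57 / 56 59 58 53 / 61 50 51 64

The remaining cell in row 2 is (2,4) = 226 − 169 = 57.
From column 3, 226 − (63 + 54 + 51) gives (3,3) = 58.
Column 4: 52 + 57 + 53 + ? = 226, so (4,4) = 64.
Using main diagonal: 55 + 58 + 64 + ? → (1,1) = 226 − 177 = 49.
From row 1, 226 − (49 + 63 + 52) gives (1,2) = 62.
Using row 3: 56 + 58 + 53 + ? → (3,2) = 226 − 167 = 59.
Column 1 needs 226; the known cells sum to 165, so (4,1) = 61.
Column 2 needs 226; the known cells sum to 176, so (4,2) = 50.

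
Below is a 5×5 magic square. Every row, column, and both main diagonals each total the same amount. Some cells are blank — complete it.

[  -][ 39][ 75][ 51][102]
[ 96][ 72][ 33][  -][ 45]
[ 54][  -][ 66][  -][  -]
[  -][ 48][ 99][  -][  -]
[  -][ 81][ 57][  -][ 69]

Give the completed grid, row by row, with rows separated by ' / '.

Column 3 is already complete: 75 + 33 + 66 + 99 + 57 = 330, so that is the magic constant.
The remaining cell in row 1 is (1,1) = 330 − 267 = 63.
From row 2, 330 − (96 + 72 + 33 + 45) gives (2,4) = 84.
Column 2 must total 330; the given cells sum to 240, so (3,2) = 90.
Main diagonal: 63 + 72 + 66 + 69 + ? = 330, so (4,4) = 60.
Anti-diagonal: 102 + 84 + 66 + 48 + ? = 330, so (5,1) = 30.
Row 5: 30 + 81 + 57 + 69 + ? = 330, so (5,4) = 93.
Column 1 must total 330; the given cells sum to 243, so (4,1) = 87.
The remaining cell in column 4 is (3,4) = 330 − 288 = 42.
From row 3, 330 − (54 + 90 + 66 + 42) gives (3,5) = 78.
From row 4, 330 − (87 + 48 + 99 + 60) gives (4,5) = 36.

63 39 75 51 102 / 96 72 33 84 45 / 54 90 66 42 78 / 87 48 99 60 36 / 30 81 57 93 69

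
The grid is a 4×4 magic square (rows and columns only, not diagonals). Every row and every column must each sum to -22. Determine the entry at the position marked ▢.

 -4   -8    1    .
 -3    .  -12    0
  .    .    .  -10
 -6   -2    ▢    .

Row 1 needs -22; the known cells sum to -11, so (1,4) = -11.
Row 2 must total -22; the given cells sum to -15, so (2,2) = -7.
The remaining cell in column 1 is (3,1) = -22 − (-13) = -9.
Column 2: -8 + (-7) + (-2) + ? = -22, so (3,2) = -5.
From column 4, -22 − (-11 + 0 + (-10)) gives (4,4) = -1.
Row 3 must total -22; the given cells sum to -24, so (3,3) = 2.
Row 4 needs -22; the known cells sum to -9, so (4,3) = -13.

-13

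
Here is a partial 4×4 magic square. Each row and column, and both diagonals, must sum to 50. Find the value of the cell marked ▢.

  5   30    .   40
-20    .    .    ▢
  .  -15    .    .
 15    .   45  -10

25

Row 1: 5 + 30 + 40 + ? = 50, so (1,3) = -25.
The remaining cell in row 4 is (4,2) = 50 − 50 = 0.
From column 1, 50 − (5 + (-20) + 15) gives (3,1) = 50.
Column 2: 30 + (-15) + 0 + ? = 50, so (2,2) = 35.
Main diagonal must total 50; the given cells sum to 30, so (3,3) = 20.
The remaining cell in anti-diagonal is (2,3) = 50 − 40 = 10.
Using row 2: -20 + 35 + 10 + ? → (2,4) = 50 − 25 = 25.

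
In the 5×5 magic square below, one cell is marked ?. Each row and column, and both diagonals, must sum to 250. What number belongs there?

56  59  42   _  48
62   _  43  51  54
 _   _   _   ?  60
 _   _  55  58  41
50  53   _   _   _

57

The remaining cell in row 1 is (1,4) = 250 − 205 = 45.
Row 2 needs 250; the known cells sum to 210, so (2,2) = 40.
Column 5: 48 + 54 + 60 + 41 + ? = 250, so (5,5) = 47.
Main diagonal needs 250; the known cells sum to 201, so (3,3) = 49.
Anti-diagonal: 48 + 51 + 49 + 50 + ? = 250, so (4,2) = 52.
Using row 4: 52 + 55 + 58 + 41 + ? → (4,1) = 250 − 206 = 44.
Using column 1: 56 + 62 + 44 + 50 + ? → (3,1) = 250 − 212 = 38.
Column 2 needs 250; the known cells sum to 204, so (3,2) = 46.
The remaining cell in column 3 is (5,3) = 250 − 189 = 61.
Using row 3: 38 + 46 + 49 + 60 + ? → (3,4) = 250 − 193 = 57.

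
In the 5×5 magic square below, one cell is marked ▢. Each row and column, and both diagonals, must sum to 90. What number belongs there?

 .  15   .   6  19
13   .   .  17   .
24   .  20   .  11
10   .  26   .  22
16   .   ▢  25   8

Column 1 needs 90; the known cells sum to 63, so (1,1) = 27.
Column 5: 19 + 11 + 22 + 8 + ? = 90, so (2,5) = 30.
Anti-diagonal needs 90; the known cells sum to 72, so (4,2) = 18.
The remaining cell in row 1 is (1,3) = 90 − 67 = 23.
Row 4 must total 90; the given cells sum to 76, so (4,4) = 14.
Column 4 must total 90; the given cells sum to 62, so (3,4) = 28.
The remaining cell in main diagonal is (2,2) = 90 − 69 = 21.
From row 2, 90 − (13 + 21 + 17 + 30) gives (2,3) = 9.
Row 3 needs 90; the known cells sum to 83, so (3,2) = 7.
The remaining cell in column 2 is (5,2) = 90 − 61 = 29.
Column 3: 23 + 9 + 20 + 26 + ? = 90, so (5,3) = 12.

12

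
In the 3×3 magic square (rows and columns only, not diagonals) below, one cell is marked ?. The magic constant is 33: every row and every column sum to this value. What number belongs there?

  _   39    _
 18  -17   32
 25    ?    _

From column 1, 33 − (18 + 25) gives (1,1) = -10.
Using column 2: 39 + (-17) + ? → (3,2) = 33 − 22 = 11.

11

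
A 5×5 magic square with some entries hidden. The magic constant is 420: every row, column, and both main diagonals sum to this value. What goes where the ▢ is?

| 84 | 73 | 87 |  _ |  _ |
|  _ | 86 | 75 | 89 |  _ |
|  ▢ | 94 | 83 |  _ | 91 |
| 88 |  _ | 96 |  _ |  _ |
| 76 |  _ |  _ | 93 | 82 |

80

From column 3, 420 − (87 + 75 + 83 + 96) gives (5,3) = 79.
The remaining cell in main diagonal is (4,4) = 420 − 335 = 85.
From row 5, 420 − (76 + 79 + 93 + 82) gives (5,2) = 90.
Column 2 needs 420; the known cells sum to 343, so (4,2) = 77.
Anti-diagonal needs 420; the known cells sum to 325, so (1,5) = 95.
Row 1 must total 420; the given cells sum to 339, so (1,4) = 81.
From row 4, 420 − (88 + 77 + 96 + 85) gives (4,5) = 74.
Column 4: 81 + 89 + 85 + 93 + ? = 420, so (3,4) = 72.
Column 5: 95 + 91 + 74 + 82 + ? = 420, so (2,5) = 78.
From row 2, 420 − (86 + 75 + 89 + 78) gives (2,1) = 92.
Row 3 must total 420; the given cells sum to 340, so (3,1) = 80.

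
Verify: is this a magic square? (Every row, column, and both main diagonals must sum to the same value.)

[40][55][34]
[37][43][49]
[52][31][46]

Yes

Row 1: 40 + 55 + 34 = 129.
Row 2: 37 + 43 + 49 = 129.
Row 3: 52 + 31 + 46 = 129.
Column 1: 40 + 37 + 52 = 129.
Column 2: 55 + 43 + 31 = 129.
Column 3: 34 + 49 + 46 = 129.
Main diagonal: 40 + 43 + 46 = 129.
Anti-diagonal: 34 + 43 + 52 = 129.
All lines sum to 129.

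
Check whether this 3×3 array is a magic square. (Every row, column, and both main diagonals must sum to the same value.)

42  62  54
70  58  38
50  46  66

Row 1: 42 + 62 + 54 = 158.
Row 2: 70 + 58 + 38 = 166.
Row 3: 50 + 46 + 66 = 162.
Column 1: 42 + 70 + 50 = 162.
Column 2: 62 + 58 + 46 = 166.
Column 3: 54 + 38 + 66 = 158.
Main diagonal: 42 + 58 + 66 = 166.
Anti-diagonal: 54 + 58 + 50 = 162.

No — column 3 sums to 158 but column 2 sums to 166.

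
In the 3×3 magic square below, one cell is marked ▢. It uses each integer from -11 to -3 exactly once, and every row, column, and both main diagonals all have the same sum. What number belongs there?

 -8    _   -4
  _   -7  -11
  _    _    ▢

The entries are -11 through -3, which sum to -63, so each line sums to -63/3 = -21.
Row 1 must total -21; the given cells sum to -12, so (1,2) = -9.
Row 2: -7 + (-11) + ? = -21, so (2,1) = -3.
The remaining cell in column 1 is (3,1) = -21 − (-11) = -10.
Column 2: -9 + (-7) + ? = -21, so (3,2) = -5.
Column 3 needs -21; the known cells sum to -15, so (3,3) = -6.

-6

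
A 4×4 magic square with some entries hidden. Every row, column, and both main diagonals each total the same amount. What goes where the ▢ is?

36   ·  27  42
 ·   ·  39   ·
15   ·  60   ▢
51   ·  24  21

Column 3 is complete and sums to 150; that is the magic constant.
From row 1, 150 − (36 + 27 + 42) gives (1,2) = 45.
Row 4: 51 + 24 + 21 + ? = 150, so (4,2) = 54.
Column 1 needs 150; the known cells sum to 102, so (2,1) = 48.
Main diagonal needs 150; the known cells sum to 117, so (2,2) = 33.
Anti-diagonal: 42 + 39 + 51 + ? = 150, so (3,2) = 18.
Using row 2: 48 + 33 + 39 + ? → (2,4) = 150 − 120 = 30.
From row 3, 150 − (15 + 18 + 60) gives (3,4) = 57.

57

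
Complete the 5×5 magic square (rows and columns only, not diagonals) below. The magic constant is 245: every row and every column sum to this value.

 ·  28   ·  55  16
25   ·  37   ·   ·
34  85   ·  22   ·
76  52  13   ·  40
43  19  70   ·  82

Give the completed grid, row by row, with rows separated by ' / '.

From row 4, 245 − (76 + 52 + 13 + 40) gives (4,4) = 64.
Row 5: 43 + 19 + 70 + 82 + ? = 245, so (5,4) = 31.
Column 1 must total 245; the given cells sum to 178, so (1,1) = 67.
Using column 2: 28 + 85 + 52 + 19 + ? → (2,2) = 245 − 184 = 61.
The remaining cell in column 4 is (2,4) = 245 − 172 = 73.
Using row 1: 67 + 28 + 55 + 16 + ? → (1,3) = 245 − 166 = 79.
The remaining cell in row 2 is (2,5) = 245 − 196 = 49.
The remaining cell in column 3 is (3,3) = 245 − 199 = 46.
Column 5: 16 + 49 + 40 + 82 + ? = 245, so (3,5) = 58.

67 28 79 55 16 / 25 61 37 73 49 / 34 85 46 22 58 / 76 52 13 64 40 / 43 19 70 31 82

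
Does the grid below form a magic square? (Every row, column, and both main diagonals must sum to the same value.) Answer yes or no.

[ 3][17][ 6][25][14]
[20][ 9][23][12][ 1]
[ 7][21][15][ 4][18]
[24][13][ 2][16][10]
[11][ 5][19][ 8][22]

Row 1: 3 + 17 + 6 + 25 + 14 = 65.
Row 2: 20 + 9 + 23 + 12 + 1 = 65.
Row 3: 7 + 21 + 15 + 4 + 18 = 65.
Row 4: 24 + 13 + 2 + 16 + 10 = 65.
Row 5: 11 + 5 + 19 + 8 + 22 = 65.
Column 1: 3 + 20 + 7 + 24 + 11 = 65.
Column 2: 17 + 9 + 21 + 13 + 5 = 65.
Column 3: 6 + 23 + 15 + 2 + 19 = 65.
Column 4: 25 + 12 + 4 + 16 + 8 = 65.
Column 5: 14 + 1 + 18 + 10 + 22 = 65.
Main diagonal: 3 + 9 + 15 + 16 + 22 = 65.
Anti-diagonal: 14 + 12 + 15 + 13 + 11 = 65.
All lines sum to 65.

Yes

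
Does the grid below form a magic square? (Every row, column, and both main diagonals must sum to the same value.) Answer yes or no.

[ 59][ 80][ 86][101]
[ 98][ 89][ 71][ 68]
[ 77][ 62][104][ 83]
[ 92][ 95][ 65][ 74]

Row 1: 59 + 80 + 86 + 101 = 326.
Row 2: 98 + 89 + 71 + 68 = 326.
Row 3: 77 + 62 + 104 + 83 = 326.
Row 4: 92 + 95 + 65 + 74 = 326.
Column 1: 59 + 98 + 77 + 92 = 326.
Column 2: 80 + 89 + 62 + 95 = 326.
Column 3: 86 + 71 + 104 + 65 = 326.
Column 4: 101 + 68 + 83 + 74 = 326.
Main diagonal: 59 + 89 + 104 + 74 = 326.
Anti-diagonal: 101 + 71 + 62 + 92 = 326.
All lines sum to 326.

Yes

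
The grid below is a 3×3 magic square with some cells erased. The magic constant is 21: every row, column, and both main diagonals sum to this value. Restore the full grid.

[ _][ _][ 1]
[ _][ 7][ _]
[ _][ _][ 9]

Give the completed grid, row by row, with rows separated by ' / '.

Column 3: 1 + 9 + ? = 21, so (2,3) = 11.
From main diagonal, 21 − (7 + 9) gives (1,1) = 5.
Anti-diagonal needs 21; the known cells sum to 8, so (3,1) = 13.
Row 1 must total 21; the given cells sum to 6, so (1,2) = 15.
From row 2, 21 − (7 + 11) gives (2,1) = 3.
Row 3: 13 + 9 + ? = 21, so (3,2) = -1.

5 15 1 / 3 7 11 / 13 -1 9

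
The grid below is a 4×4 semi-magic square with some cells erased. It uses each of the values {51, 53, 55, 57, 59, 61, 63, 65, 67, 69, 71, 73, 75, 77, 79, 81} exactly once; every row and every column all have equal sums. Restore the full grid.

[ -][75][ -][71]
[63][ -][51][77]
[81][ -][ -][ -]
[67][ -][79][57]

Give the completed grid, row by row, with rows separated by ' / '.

The 16 entries sum to 1056, so each line sums to 1056/4 = 264.
Row 2 must total 264; the given cells sum to 191, so (2,2) = 73.
Row 4: 67 + 79 + 57 + ? = 264, so (4,2) = 61.
From column 1, 264 − (63 + 81 + 67) gives (1,1) = 53.
Using column 2: 75 + 73 + 61 + ? → (3,2) = 264 − 209 = 55.
Column 4 must total 264; the given cells sum to 205, so (3,4) = 59.
Row 1 needs 264; the known cells sum to 199, so (1,3) = 65.
Row 3 needs 264; the known cells sum to 195, so (3,3) = 69.

53 75 65 71 / 63 73 51 77 / 81 55 69 59 / 67 61 79 57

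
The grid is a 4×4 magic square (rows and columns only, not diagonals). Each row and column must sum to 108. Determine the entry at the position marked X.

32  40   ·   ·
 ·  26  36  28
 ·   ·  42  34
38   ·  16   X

24

Row 2 must total 108; the given cells sum to 90, so (2,1) = 18.
The remaining cell in column 1 is (3,1) = 108 − 88 = 20.
Column 3 must total 108; the given cells sum to 94, so (1,3) = 14.
Row 1 must total 108; the given cells sum to 86, so (1,4) = 22.
Row 3 must total 108; the given cells sum to 96, so (3,2) = 12.
Column 2: 40 + 26 + 12 + ? = 108, so (4,2) = 30.
Using column 4: 22 + 28 + 34 + ? → (4,4) = 108 − 84 = 24.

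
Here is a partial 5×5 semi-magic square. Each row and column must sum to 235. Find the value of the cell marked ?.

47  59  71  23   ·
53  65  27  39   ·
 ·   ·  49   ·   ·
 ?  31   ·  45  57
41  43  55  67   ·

Row 1 needs 235; the known cells sum to 200, so (1,5) = 35.
Row 2: 53 + 65 + 27 + 39 + ? = 235, so (2,5) = 51.
Row 5 must total 235; the given cells sum to 206, so (5,5) = 29.
Using column 2: 59 + 65 + 31 + 43 + ? → (3,2) = 235 − 198 = 37.
Column 3 needs 235; the known cells sum to 202, so (4,3) = 33.
Using column 4: 23 + 39 + 45 + 67 + ? → (3,4) = 235 − 174 = 61.
From column 5, 235 − (35 + 51 + 57 + 29) gives (3,5) = 63.
Row 3 needs 235; the known cells sum to 210, so (3,1) = 25.
The remaining cell in row 4 is (4,1) = 235 − 166 = 69.

69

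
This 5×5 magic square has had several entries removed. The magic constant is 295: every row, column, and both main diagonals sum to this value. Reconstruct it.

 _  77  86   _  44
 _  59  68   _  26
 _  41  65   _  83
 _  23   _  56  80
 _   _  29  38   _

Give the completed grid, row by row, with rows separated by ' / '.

53 77 86 35 44 / 50 59 68 92 26 / 32 41 65 74 83 / 89 23 47 56 80 / 71 95 29 38 62

Column 2 needs 295; the known cells sum to 200, so (5,2) = 95.
Column 3 must total 295; the given cells sum to 248, so (4,3) = 47.
Column 5 must total 295; the given cells sum to 233, so (5,5) = 62.
Main diagonal must total 295; the given cells sum to 242, so (1,1) = 53.
Row 1 needs 295; the known cells sum to 260, so (1,4) = 35.
The remaining cell in row 4 is (4,1) = 295 − 206 = 89.
Row 5 must total 295; the given cells sum to 224, so (5,1) = 71.
Using anti-diagonal: 44 + 65 + 23 + 71 + ? → (2,4) = 295 − 203 = 92.
Row 2 needs 295; the known cells sum to 245, so (2,1) = 50.
Column 1 must total 295; the given cells sum to 263, so (3,1) = 32.
From column 4, 295 − (35 + 92 + 56 + 38) gives (3,4) = 74.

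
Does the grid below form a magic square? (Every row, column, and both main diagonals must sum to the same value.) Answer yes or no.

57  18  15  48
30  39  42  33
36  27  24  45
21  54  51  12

No — column 4 sums to 138 but column 1 sums to 144.

Row 1: 57 + 18 + 15 + 48 = 138.
Row 2: 30 + 39 + 42 + 33 = 144.
Row 3: 36 + 27 + 24 + 45 = 132.
Row 4: 21 + 54 + 51 + 12 = 138.
Column 1: 57 + 30 + 36 + 21 = 144.
Column 2: 18 + 39 + 27 + 54 = 138.
Column 3: 15 + 42 + 24 + 51 = 132.
Column 4: 48 + 33 + 45 + 12 = 138.
Main diagonal: 57 + 39 + 24 + 12 = 132.
Anti-diagonal: 48 + 42 + 27 + 21 = 138.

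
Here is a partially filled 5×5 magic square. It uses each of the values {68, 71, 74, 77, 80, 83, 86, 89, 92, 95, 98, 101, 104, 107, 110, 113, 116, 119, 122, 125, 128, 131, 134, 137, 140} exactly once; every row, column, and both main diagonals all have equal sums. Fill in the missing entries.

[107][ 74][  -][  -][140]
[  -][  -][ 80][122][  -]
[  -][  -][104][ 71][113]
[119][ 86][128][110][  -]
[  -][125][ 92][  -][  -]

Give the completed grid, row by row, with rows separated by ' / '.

The 25 entries sum to 2600, so each line sums to 2600/5 = 520.
Row 4 must total 520; the given cells sum to 443, so (4,5) = 77.
Column 3: 80 + 104 + 128 + 92 + ? = 520, so (1,3) = 116.
The remaining cell in anti-diagonal is (5,1) = 520 − 452 = 68.
Using row 1: 107 + 74 + 116 + 140 + ? → (1,4) = 520 − 437 = 83.
Column 4: 83 + 122 + 71 + 110 + ? = 520, so (5,4) = 134.
Row 5 must total 520; the given cells sum to 419, so (5,5) = 101.
Column 5: 140 + 113 + 77 + 101 + ? = 520, so (2,5) = 89.
Main diagonal must total 520; the given cells sum to 422, so (2,2) = 98.
Row 2 must total 520; the given cells sum to 389, so (2,1) = 131.
From column 1, 520 − (107 + 131 + 119 + 68) gives (3,1) = 95.
From column 2, 520 − (74 + 98 + 86 + 125) gives (3,2) = 137.

107 74 116 83 140 / 131 98 80 122 89 / 95 137 104 71 113 / 119 86 128 110 77 / 68 125 92 134 101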